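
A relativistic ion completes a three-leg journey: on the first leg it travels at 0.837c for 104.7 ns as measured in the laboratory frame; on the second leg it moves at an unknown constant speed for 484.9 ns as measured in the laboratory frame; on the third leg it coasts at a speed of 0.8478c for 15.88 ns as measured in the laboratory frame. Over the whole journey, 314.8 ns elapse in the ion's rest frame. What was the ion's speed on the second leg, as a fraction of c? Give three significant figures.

Leg 1: γ = 1/√(1 − 0.837²) = 1/√0.2994 = 1.827; τ_1 = 104.7/1.827 = 57.29 ns.
Leg 2: speed unknown; τ_2 = 484.9/γ_2.
Leg 3: γ = 1/√(1 − 0.8478²) = 1/√0.2812 = 1.886; τ_3 = 15.88/1.886 = 8.421 ns.
Total proper time: 57.29 + τ_2 + 8.421 = 314.8, so τ_2 = 314.8 − 65.71 = 249.1 ns.
γ_2 = 484.9/249.1 = 1.947; β = √(1 − 1/γ²) = √0.7361.

β = 0.858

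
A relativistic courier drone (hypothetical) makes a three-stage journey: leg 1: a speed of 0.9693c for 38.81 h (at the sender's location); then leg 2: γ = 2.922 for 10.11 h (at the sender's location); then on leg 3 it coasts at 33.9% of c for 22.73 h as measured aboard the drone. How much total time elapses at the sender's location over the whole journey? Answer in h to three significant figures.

Leg 1: 38.81 h is already measured at the sender's location.
Leg 2: 10.11 h is already measured at the sender's location.
Leg 3: β = 0.339; γ = 1/√(1 − 0.339²) = 1/√0.8851 = 1.063; Δt_3 = 1.063 × 22.73 = 24.16 h.
Total: 38.81 + 10.11 + 24.16 h.

Δt = 73.1 h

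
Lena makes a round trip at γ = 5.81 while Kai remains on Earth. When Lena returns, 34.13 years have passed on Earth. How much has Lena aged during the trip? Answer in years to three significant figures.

τ = 5.87 years

γ = 5.81
Lena's clock measures proper time along the trip: τ = Δt/γ = 34.13/5.810 years.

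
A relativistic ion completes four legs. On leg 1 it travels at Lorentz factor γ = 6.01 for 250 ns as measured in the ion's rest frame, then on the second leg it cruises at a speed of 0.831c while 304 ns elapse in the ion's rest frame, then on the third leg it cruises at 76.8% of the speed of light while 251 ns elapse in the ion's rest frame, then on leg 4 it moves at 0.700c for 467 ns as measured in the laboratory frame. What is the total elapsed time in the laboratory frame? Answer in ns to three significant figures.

Δt = 2910 ns

Leg 1: γ = 6.01; Δt_1 = 6.010 × 250 = 1503 ns.
Leg 2: γ = 1/√(1 − 0.831²) = 1/√0.3094 = 1.798; Δt_2 = 1.798 × 304 = 546.5 ns.
Leg 3: β = 0.768; γ = 1/√(1 − 0.768²) = 1/√0.4102 = 1.561; Δt_3 = 1.561 × 251 = 391.9 ns.
Leg 4: 467 ns is already measured in the laboratory frame.
Total: 1503 + 546.5 + 391.9 + 467.0 ns.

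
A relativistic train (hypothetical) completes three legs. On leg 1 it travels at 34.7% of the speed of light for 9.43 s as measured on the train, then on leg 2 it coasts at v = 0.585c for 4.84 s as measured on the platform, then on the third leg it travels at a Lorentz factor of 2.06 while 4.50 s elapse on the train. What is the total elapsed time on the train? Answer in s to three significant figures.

τ = 17.9 s

Leg 1: 9.43 s is already measured on the train.
Leg 2: γ = 1/√(1 − 0.585²) = 1/√0.6578 = 1.233; τ_2 = 4.84/1.233 = 3.925 s.
Leg 3: 4.50 s is already measured on the train.
Total: 9.430 + 3.925 + 4.500 s.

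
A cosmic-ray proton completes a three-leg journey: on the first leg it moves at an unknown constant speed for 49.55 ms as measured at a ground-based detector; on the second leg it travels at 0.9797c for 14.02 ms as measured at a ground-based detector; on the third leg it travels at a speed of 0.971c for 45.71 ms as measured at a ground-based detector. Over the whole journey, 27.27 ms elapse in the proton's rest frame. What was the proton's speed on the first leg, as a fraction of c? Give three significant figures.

β = 0.962

Leg 1: speed unknown; τ_1 = 49.55/γ_1.
Leg 2: γ = 1/√(1 − 0.9797²) = 1/√0.04019 = 4.988; τ_2 = 14.02/4.988 = 2.811 ms.
Leg 3: γ = 1/√(1 − 0.971²) = 1/√0.05716 = 4.183; τ_3 = 45.71/4.183 = 10.93 ms.
Total proper time: τ_1 + 2.811 + 10.93 = 27.27, so τ_1 = 27.27 − 13.74 = 13.53 ms.
γ_1 = 49.55/13.53 = 3.662; β = √(1 − 1/γ²) = √0.9254.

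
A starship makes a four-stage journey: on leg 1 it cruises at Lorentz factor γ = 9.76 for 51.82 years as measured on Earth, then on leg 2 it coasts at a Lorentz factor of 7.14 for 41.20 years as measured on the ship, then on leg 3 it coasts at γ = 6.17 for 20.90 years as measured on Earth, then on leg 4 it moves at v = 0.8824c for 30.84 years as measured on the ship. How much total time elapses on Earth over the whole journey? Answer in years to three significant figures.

Leg 1: 51.82 years is already measured on Earth.
Leg 2: γ = 7.14; Δt_2 = 7.140 × 41.20 = 294.2 years.
Leg 3: 20.90 years is already measured on Earth.
Leg 4: γ = 1/√(1 − 0.8824²) = 1/√0.2214 = 2.125; Δt_4 = 2.125 × 30.84 = 65.55 years.
Total: 51.82 + 294.2 + 20.90 + 65.55 years.

Δt = 432 years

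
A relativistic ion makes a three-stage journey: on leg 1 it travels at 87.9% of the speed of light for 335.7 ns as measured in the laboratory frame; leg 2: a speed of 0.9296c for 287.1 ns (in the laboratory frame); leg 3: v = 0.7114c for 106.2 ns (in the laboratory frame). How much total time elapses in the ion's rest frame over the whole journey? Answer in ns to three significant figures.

τ = 341 ns

Leg 1: β = 0.879; γ = 1/√(1 − 0.879²) = 1/√0.2274 = 2.097; τ_1 = 335.7/2.097 = 160.1 ns.
Leg 2: γ = 1/√(1 − 0.9296²) = 1/√0.1358 = 2.713; τ_2 = 287.1/2.713 = 105.8 ns.
Leg 3: γ = 1/√(1 − 0.7114²) = 1/√0.4939 = 1.423; τ_3 = 106.2/1.423 = 74.64 ns.
Total: 160.1 + 105.8 + 74.64 ns.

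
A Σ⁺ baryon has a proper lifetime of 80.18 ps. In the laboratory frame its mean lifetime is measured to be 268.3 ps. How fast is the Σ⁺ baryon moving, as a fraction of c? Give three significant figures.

γ = Δt/τ₀ = 268.3/80.18 = 3.346
β = √(1 − 1/γ²) = √(1 − 0.08931) = √0.9107

β = 0.954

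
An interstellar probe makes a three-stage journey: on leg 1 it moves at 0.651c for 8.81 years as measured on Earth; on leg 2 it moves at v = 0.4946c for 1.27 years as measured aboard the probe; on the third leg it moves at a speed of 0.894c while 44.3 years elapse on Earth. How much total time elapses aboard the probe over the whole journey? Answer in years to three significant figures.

τ = 27.8 years

Leg 1: γ = 1/√(1 − 0.651²) = 1/√0.5762 = 1.317; τ_1 = 8.81/1.317 = 6.687 years.
Leg 2: 1.27 years is already measured aboard the probe.
Leg 3: γ = 1/√(1 − 0.894²) = 1/√0.2008 = 2.232; τ_3 = 44.3/2.232 = 19.85 years.
Total: 6.687 + 1.270 + 19.85 years.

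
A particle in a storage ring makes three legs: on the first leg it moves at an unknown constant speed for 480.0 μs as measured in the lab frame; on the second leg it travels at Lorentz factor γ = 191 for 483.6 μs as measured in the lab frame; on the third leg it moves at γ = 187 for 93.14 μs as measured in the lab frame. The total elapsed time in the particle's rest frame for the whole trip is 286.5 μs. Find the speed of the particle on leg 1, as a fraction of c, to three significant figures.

Leg 1: speed unknown; τ_1 = 480.0/γ_1.
Leg 2: γ = 191; τ_2 = 483.6/191.0 = 2.532 μs.
Leg 3: γ = 187; τ_3 = 93.14/187.0 = 0.4981 μs.
Total proper time: τ_1 + 2.532 + 0.4981 = 286.5, so τ_1 = 286.5 − 3.030 = 283.5 μs.
γ_1 = 480.0/283.5 = 1.693; β = √(1 − 1/γ²) = √0.6512.

β = 0.807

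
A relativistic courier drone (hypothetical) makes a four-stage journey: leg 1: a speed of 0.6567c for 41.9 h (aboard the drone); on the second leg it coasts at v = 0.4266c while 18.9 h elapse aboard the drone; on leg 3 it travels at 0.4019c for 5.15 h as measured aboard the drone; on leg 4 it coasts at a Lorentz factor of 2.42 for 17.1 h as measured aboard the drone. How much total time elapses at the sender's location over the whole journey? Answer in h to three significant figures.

Δt = 123 h

Leg 1: γ = 1/√(1 − 0.6567²) = 1/√0.5687 = 1.326; Δt_1 = 1.326 × 41.9 = 55.56 h.
Leg 2: γ = 1/√(1 − 0.4266²) = 1/√0.8180 = 1.106; Δt_2 = 1.106 × 18.9 = 20.90 h.
Leg 3: γ = 1/√(1 − 0.4019²) = 1/√0.8385 = 1.092; Δt_3 = 1.092 × 5.15 = 5.624 h.
Leg 4: γ = 2.42; Δt_4 = 2.420 × 17.1 = 41.38 h.
Total: 55.56 + 20.90 + 5.624 + 41.38 h.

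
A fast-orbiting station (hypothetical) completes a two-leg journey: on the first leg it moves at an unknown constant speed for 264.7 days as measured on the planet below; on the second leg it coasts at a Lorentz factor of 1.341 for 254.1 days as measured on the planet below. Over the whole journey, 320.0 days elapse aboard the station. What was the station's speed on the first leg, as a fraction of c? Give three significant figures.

β = 0.870

Leg 1: speed unknown; τ_1 = 264.7/γ_1.
Leg 2: γ = 1.341; τ_2 = 254.1/1.341 = 189.5 days.
Total proper time: τ_1 + 189.5 = 320.0, so τ_1 = 320.0 − 189.5 = 130.5 days.
γ_1 = 264.7/130.5 = 2.028; β = √(1 − 1/γ²) = √0.7569.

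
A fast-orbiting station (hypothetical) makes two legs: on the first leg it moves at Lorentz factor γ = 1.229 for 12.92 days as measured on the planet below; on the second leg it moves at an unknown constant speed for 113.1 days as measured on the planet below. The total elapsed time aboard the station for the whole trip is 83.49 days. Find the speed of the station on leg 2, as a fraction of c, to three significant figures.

Leg 1: γ = 1.229; τ_1 = 12.92/1.229 = 10.51 days.
Leg 2: speed unknown; τ_2 = 113.1/γ_2.
Total proper time: 10.51 + τ_2 = 83.49, so τ_2 = 83.49 − 10.51 = 72.98 days.
γ_2 = 113.1/72.98 = 1.550; β = √(1 − 1/γ²) = √0.5837.

β = 0.764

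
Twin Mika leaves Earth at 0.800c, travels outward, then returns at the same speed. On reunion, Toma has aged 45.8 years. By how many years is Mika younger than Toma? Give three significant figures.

Δt − τ = 18.3 years

γ = 1/√(1 − 0.800²) = 5/3 ≈ 1.667
Mika's elapsed proper time: τ = 45.8/1.667 = 27.48 years.
Age gap = Δt − τ = 45.8 − 27.48 years.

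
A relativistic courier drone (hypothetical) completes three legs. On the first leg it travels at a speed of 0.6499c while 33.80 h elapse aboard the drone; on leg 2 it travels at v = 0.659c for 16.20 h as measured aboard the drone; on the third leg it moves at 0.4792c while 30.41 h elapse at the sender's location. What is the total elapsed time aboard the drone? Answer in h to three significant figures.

Leg 1: 33.80 h is already measured aboard the drone.
Leg 2: 16.20 h is already measured aboard the drone.
Leg 3: γ = 1/√(1 − 0.4792²) = 1/√0.7704 = 1.139; τ_3 = 30.41/1.139 = 26.69 h.
Total: 33.80 + 16.20 + 26.69 h.

τ = 76.7 h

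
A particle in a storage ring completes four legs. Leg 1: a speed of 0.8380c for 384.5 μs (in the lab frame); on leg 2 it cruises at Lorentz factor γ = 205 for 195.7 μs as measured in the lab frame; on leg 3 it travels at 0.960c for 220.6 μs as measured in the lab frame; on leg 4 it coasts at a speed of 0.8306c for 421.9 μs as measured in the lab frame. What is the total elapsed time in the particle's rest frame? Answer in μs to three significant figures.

τ = 507 μs

Leg 1: γ = 1/√(1 − 0.8380²) = 1/√0.2978 = 1.833; τ_1 = 384.5/1.833 = 209.8 μs.
Leg 2: γ = 205; τ_2 = 195.7/205.0 = 0.9546 μs.
Leg 3: γ = 1/√(1 − 0.960²) = 25/7 ≈ 3.571; τ_3 = 220.6/3.571 = 61.77 μs.
Leg 4: γ = 1/√(1 − 0.8306²) = 1/√0.3101 = 1.796; τ_4 = 421.9/1.796 = 234.9 μs.
Total: 209.8 + 0.9546 + 61.77 + 234.9 μs.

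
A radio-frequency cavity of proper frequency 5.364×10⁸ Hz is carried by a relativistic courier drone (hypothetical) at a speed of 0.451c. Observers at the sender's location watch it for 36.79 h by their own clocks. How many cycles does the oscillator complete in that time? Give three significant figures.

N = 6.34×10¹³

γ = 1/√(1 − 0.451²) = 1/√0.7966 = 1.120
During 36.79 h of lab time, the oscillator's proper time advances by τ = Δt/γ = 36.79/1.120 = 32.84 h = 1.182×10⁵ s.
N = f × τ = 5.364×10⁸ × 1.182×10⁵ = 6.341×10¹³.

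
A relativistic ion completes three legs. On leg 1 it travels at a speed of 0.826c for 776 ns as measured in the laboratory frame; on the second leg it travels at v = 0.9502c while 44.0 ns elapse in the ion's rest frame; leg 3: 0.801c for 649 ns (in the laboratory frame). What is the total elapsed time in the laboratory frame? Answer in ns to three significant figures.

Δt = 1570 ns

Leg 1: 776 ns is already measured in the laboratory frame.
Leg 2: γ = 1/√(1 − 0.9502²) = 1/√0.09712 = 3.209; Δt_2 = 3.209 × 44.0 = 141.2 ns.
Leg 3: 649 ns is already measured in the laboratory frame.
Total: 776.0 + 141.2 + 649.0 ns.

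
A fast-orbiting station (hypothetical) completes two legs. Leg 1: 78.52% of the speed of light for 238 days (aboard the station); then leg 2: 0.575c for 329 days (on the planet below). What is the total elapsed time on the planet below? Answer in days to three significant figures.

Leg 1: β = 0.7852; γ = 1/√(1 − 0.7852²) = 1/√0.3835 = 1.615; Δt_1 = 1.615 × 238 = 384.3 days.
Leg 2: 329 days is already measured on the planet below.
Total: 384.3 + 329.0 days.

Δt = 713 days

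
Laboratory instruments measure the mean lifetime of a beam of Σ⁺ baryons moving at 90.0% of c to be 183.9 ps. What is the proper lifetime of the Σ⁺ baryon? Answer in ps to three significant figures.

τ₀ = 80.2 ps

β = 0.900; γ = 1/√(1 − 0.900²) = 1/√0.1900 = 2.294
The lab-frame lifetime is the dilated interval; the proper lifetime is τ₀ = Δt/γ = 183.9/2.294 ps.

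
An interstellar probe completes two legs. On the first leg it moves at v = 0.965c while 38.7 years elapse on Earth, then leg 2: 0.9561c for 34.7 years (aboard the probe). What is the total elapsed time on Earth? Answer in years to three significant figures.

Δt = 157 years

Leg 1: 38.7 years is already measured on Earth.
Leg 2: γ = 1/√(1 − 0.9561²) = 1/√0.08587 = 3.412; Δt_2 = 3.412 × 34.7 = 118.4 years.
Total: 38.70 + 118.4 years.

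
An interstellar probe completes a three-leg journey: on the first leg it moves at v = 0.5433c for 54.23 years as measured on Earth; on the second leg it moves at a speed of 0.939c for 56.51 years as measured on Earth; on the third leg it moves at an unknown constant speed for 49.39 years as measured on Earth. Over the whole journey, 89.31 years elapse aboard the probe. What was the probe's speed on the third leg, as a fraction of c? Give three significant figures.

β = 0.870

Leg 1: γ = 1/√(1 − 0.5433²) = 1/√0.7048 = 1.191; τ_1 = 54.23/1.191 = 45.53 years.
Leg 2: γ = 1/√(1 − 0.939²) = 1/√0.1183 = 2.908; τ_2 = 56.51/2.908 = 19.43 years.
Leg 3: speed unknown; τ_3 = 49.39/γ_3.
Total proper time: 45.53 + 19.43 + τ_3 = 89.31, so τ_3 = 89.31 − 64.96 = 24.35 years.
γ_3 = 49.39/24.35 = 2.029; β = √(1 − 1/γ²) = √0.7570.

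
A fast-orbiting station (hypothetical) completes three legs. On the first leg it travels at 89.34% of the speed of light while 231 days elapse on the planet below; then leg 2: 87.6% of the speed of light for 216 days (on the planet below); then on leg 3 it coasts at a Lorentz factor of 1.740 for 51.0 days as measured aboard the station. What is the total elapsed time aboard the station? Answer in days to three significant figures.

τ = 259 days

Leg 1: β = 0.8934; γ = 1/√(1 − 0.8934²) = 1/√0.2018 = 2.226; τ_1 = 231/2.226 = 103.8 days.
Leg 2: β = 0.876; γ = 1/√(1 − 0.876²) = 1/√0.2326 = 2.073; τ_2 = 216/2.073 = 104.2 days.
Leg 3: 51.0 days is already measured aboard the station.
Total: 103.8 + 104.2 + 51.00 days.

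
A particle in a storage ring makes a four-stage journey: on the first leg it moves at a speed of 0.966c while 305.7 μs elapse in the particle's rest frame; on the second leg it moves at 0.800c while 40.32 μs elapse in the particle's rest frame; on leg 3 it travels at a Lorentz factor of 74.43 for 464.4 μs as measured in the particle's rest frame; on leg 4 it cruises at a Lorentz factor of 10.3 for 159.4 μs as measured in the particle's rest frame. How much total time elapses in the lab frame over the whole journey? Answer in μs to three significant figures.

Leg 1: γ = 1/√(1 − 0.966²) = 1/√0.06684 = 3.868; Δt_1 = 3.868 × 305.7 = 1182 μs.
Leg 2: γ = 1/√(1 − 0.800²) = 5/3 ≈ 1.667; Δt_2 = 1.667 × 40.32 = 67.20 μs.
Leg 3: γ = 74.43; Δt_3 = 74.43 × 464.4 = 3.457×10⁴ μs.
Leg 4: γ = 10.3; Δt_4 = 10.30 × 159.4 = 1642 μs.
Total: 1182 + 67.20 + 3.457×10⁴ + 1642 μs.

Δt = 3.75×10⁴ μs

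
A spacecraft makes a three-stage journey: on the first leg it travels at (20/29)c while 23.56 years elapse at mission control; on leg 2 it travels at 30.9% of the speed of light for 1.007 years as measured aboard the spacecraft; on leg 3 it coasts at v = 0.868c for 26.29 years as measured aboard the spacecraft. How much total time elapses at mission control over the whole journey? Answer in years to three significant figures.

Leg 1: 23.56 years is already measured at mission control.
Leg 2: β = 0.309; γ = 1/√(1 − 0.309²) = 1/√0.9045 = 1.051; Δt_2 = 1.051 × 1.007 = 1.059 years.
Leg 3: γ = 1/√(1 − 0.868²) = 1/√0.2466 = 2.014; Δt_3 = 2.014 × 26.29 = 52.94 years.
Total: 23.56 + 1.059 + 52.94 years.

Δt = 77.6 years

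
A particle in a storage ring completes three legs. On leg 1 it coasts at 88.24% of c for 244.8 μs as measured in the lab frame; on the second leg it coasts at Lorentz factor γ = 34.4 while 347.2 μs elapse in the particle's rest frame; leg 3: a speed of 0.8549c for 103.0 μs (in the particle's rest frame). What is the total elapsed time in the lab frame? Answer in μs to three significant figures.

Δt = 1.24×10⁴ μs

Leg 1: 244.8 μs is already measured in the lab frame.
Leg 2: γ = 34.4; Δt_2 = 34.40 × 347.2 = 1.194×10⁴ μs.
Leg 3: γ = 1/√(1 − 0.8549²) = 1/√0.2691 = 1.928; Δt_3 = 1.928 × 103.0 = 198.5 μs.
Total: 244.8 + 1.194×10⁴ + 198.5 μs.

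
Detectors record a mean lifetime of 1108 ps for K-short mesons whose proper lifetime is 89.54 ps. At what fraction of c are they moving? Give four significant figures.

γ = Δt/τ₀ = 1108/89.54 = 12.37
β = √(1 − 1/γ²) = √(1 − 0.006531) = √0.9935

β = 0.9967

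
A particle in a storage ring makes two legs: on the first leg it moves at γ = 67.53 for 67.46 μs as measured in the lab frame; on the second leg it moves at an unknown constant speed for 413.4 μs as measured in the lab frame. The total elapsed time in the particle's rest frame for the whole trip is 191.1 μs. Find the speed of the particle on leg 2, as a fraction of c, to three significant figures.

Leg 1: γ = 67.53; τ_1 = 67.46/67.53 = 0.9990 μs.
Leg 2: speed unknown; τ_2 = 413.4/γ_2.
Total proper time: 0.9990 + τ_2 = 191.1, so τ_2 = 191.1 − 0.9990 = 190.1 μs.
γ_2 = 413.4/190.1 = 2.175; β = √(1 − 1/γ²) = √0.7885.

β = 0.888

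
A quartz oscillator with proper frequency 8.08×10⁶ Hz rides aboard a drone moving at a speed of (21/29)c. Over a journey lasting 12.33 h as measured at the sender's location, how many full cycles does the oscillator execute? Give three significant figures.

γ = 1/√(1 − (21/29)²) = 29/20 = 1.450
The oscillator's own cycle count is N = f × τ where τ is the proper time aboard the drone. τ = Δt/γ = 12.33/1.450 = 8.503 h = 3.061×10⁴ s.
N = 8.08×10⁶ × 3.061×10⁴ = 2.473×10¹¹.

N = 2.47×10¹¹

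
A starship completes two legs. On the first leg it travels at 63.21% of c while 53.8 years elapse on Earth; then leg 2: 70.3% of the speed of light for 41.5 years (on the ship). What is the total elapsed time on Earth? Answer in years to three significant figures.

Leg 1: 53.8 years is already measured on Earth.
Leg 2: β = 0.703; γ = 1/√(1 − 0.703²) = 1/√0.5058 = 1.406; Δt_2 = 1.406 × 41.5 = 58.35 years.
Total: 53.80 + 58.35 years.

Δt = 112 years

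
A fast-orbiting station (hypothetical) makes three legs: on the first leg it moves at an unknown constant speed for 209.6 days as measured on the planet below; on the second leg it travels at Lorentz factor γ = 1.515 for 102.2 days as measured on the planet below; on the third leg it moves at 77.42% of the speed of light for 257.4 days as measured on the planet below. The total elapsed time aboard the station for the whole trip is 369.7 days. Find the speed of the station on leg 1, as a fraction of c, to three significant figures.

Leg 1: speed unknown; τ_1 = 209.6/γ_1.
Leg 2: γ = 1.515; τ_2 = 102.2/1.515 = 67.46 days.
Leg 3: β = 0.7742; γ = 1/√(1 − 0.7742²) = 1/√0.4006 = 1.580; τ_3 = 257.4/1.580 = 162.9 days.
Total proper time: τ_1 + 67.46 + 162.9 = 369.7, so τ_1 = 369.7 − 230.4 = 139.3 days.
γ_1 = 209.6/139.3 = 1.504; β = √(1 − 1/γ²) = √0.5582.

β = 0.747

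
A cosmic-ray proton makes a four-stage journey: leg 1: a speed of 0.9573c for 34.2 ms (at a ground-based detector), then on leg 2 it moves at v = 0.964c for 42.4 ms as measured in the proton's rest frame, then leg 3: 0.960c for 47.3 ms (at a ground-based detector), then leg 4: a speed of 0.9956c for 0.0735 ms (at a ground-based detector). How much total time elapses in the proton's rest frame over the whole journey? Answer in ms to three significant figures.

Leg 1: γ = 1/√(1 − 0.9573²) = 1/√0.08358 = 3.459; τ_1 = 34.2/3.459 = 9.887 ms.
Leg 2: 42.4 ms is already measured in the proton's rest frame.
Leg 3: γ = 1/√(1 − 0.960²) = 25/7 ≈ 3.571; τ_3 = 47.3/3.571 = 13.24 ms.
Leg 4: γ = 1/√(1 − 0.9956²) = 1/√0.008781 = 10.67; τ_4 = 0.0735/10.67 = 0.006887 ms.
Total: 9.887 + 42.40 + 13.24 + 0.006887 ms.

τ = 65.5 ms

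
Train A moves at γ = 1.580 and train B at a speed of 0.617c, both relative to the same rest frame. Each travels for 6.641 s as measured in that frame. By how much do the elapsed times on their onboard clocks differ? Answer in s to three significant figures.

|τ_A − τ_B| = 1.02 s

A: γ = 1.580; τ_A = 6.641/1.580 = 4.203 s.
B: γ = 1/√(1 − 0.617²) = 1/√0.6193 = 1.271; τ_B = 6.641/1.271 = 5.226 s.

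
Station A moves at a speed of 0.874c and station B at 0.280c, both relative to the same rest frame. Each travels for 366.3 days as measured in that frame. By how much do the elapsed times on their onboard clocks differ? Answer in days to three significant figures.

|τ_A − τ_B| = 174 days

A: γ = 1/√(1 − 0.874²) = 1/√0.2361 = 2.058; τ_A = 366.3/2.058 = 178.0 days.
B: γ = 1/√(1 − 0.280²) = 25/24 ≈ 1.042; τ_B = 366.3/1.042 = 351.6 days.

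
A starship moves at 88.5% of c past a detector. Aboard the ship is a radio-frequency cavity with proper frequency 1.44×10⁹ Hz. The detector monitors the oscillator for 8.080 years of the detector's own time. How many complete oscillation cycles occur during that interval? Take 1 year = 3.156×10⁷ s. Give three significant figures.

N = 1.71×10¹⁷

β = 0.885; γ = 1/√(1 − 0.885²) = 1/√0.2168 = 2.148
During 8.080 years of lab time, the oscillator's proper time advances by τ = Δt/γ = 8.080/2.148 = 3.762 years = 1.187×10⁸ s.
N = f × τ = 1.44×10⁹ × 1.187×10⁸ = 1.710×10¹⁷.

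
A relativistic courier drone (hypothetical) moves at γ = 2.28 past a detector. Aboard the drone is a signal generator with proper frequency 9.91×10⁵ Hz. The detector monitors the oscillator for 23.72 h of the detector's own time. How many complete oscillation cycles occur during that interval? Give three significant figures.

γ = 2.28
During 23.72 h of lab time, the oscillator's proper time advances by τ = Δt/γ = 23.72/2.280 = 10.40 h = 3.745×10⁴ s.
N = f × τ = 9.91×10⁵ × 3.745×10⁴ = 3.712×10¹⁰.

N = 3.71×10¹⁰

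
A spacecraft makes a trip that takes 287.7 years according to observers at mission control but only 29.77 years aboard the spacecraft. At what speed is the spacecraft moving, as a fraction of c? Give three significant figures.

v = 0.995c

The proper time is measured aboard the spacecraft (both events occur at the spacecraft's location); Δt is measured at mission control. γ = Δt/τ = 287.7/29.77 = 9.664.
β = √(1 − 1/γ²) = √(1 − 0.01071) = √0.9893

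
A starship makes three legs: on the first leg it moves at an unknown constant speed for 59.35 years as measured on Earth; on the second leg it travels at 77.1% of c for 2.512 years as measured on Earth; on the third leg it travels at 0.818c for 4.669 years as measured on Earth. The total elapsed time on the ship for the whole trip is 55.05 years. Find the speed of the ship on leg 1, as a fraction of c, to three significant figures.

Leg 1: speed unknown; τ_1 = 59.35/γ_1.
Leg 2: β = 0.771; γ = 1/√(1 − 0.771²) = 1/√0.4056 = 1.570; τ_2 = 2.512/1.570 = 1.600 years.
Leg 3: γ = 1/√(1 − 0.818²) = 1/√0.3309 = 1.738; τ_3 = 4.669/1.738 = 2.686 years.
Total proper time: τ_1 + 1.600 + 2.686 = 55.05, so τ_1 = 55.05 − 4.285 = 50.76 years.
γ_1 = 59.35/50.76 = 1.169; β = √(1 − 1/γ²) = √0.2684.

β = 0.518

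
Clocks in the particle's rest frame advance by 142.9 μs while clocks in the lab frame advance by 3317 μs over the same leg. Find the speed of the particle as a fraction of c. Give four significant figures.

The proper time is measured in the particle's rest frame (both events occur at the particle's location); Δt is measured in the lab frame. γ = Δt/τ = 3317/142.9 = 23.21.
β = √(1 − 1/γ²) = √(1 − 0.001856) = √0.9981

β = 0.9991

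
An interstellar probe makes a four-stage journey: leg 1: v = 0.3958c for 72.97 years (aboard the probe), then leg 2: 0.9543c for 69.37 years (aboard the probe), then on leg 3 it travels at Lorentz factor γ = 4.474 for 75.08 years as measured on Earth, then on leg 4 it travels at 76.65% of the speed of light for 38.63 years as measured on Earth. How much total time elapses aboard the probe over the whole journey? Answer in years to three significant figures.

Leg 1: 72.97 years is already measured aboard the probe.
Leg 2: 69.37 years is already measured aboard the probe.
Leg 3: γ = 4.474; τ_3 = 75.08/4.474 = 16.78 years.
Leg 4: β = 0.7665; γ = 1/√(1 − 0.7665²) = 1/√0.4125 = 1.557; τ_4 = 38.63/1.557 = 24.81 years.
Total: 72.97 + 69.37 + 16.78 + 24.81 years.

τ = 184 years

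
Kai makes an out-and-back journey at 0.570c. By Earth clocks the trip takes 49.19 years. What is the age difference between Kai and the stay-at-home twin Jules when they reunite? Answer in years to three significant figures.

Δt − τ = 8.77 years

γ = 1/√(1 − 0.570²) = 1/√0.6751 = 1.217
Kai's elapsed proper time: τ = 49.19/1.217 = 40.42 years.
Age gap = Δt − τ = 49.19 − 40.42 years.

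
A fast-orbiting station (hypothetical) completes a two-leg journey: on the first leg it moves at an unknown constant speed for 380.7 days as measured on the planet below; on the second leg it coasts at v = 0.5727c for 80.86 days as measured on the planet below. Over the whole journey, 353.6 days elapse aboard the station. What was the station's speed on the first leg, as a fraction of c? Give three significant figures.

Leg 1: speed unknown; τ_1 = 380.7/γ_1.
Leg 2: γ = 1/√(1 − 0.5727²) = 1/√0.6720 = 1.220; τ_2 = 80.86/1.220 = 66.29 days.
Total proper time: τ_1 + 66.29 = 353.6, so τ_1 = 353.6 − 66.29 = 287.3 days.
γ_1 = 380.7/287.3 = 1.325; β = √(1 − 1/γ²) = √0.4304.

β = 0.656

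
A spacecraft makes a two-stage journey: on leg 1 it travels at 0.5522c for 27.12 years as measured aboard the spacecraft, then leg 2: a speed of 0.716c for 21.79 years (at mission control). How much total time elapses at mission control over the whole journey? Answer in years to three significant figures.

Leg 1: γ = 1/√(1 − 0.5522²) = 1/√0.6951 = 1.199; Δt_1 = 1.199 × 27.12 = 32.53 years.
Leg 2: 21.79 years is already measured at mission control.
Total: 32.53 + 21.79 years.

Δt = 54.3 years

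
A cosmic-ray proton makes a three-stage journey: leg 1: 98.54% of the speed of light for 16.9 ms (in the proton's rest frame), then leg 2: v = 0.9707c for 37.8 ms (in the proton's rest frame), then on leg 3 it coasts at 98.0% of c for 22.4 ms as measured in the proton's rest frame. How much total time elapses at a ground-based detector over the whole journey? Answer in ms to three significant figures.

Δt = 369 ms

Leg 1: β = 0.9854; γ = 1/√(1 − 0.9854²) = 1/√0.02899 = 5.874; Δt_1 = 5.874 × 16.9 = 99.26 ms.
Leg 2: γ = 1/√(1 − 0.9707²) = 1/√0.05774 = 4.162; Δt_2 = 4.162 × 37.8 = 157.3 ms.
Leg 3: β = 0.980; γ = 1/√(1 − 0.980²) = 1/√0.03960 = 5.025; Δt_3 = 5.025 × 22.4 = 112.6 ms.
Total: 99.26 + 157.3 + 112.6 ms.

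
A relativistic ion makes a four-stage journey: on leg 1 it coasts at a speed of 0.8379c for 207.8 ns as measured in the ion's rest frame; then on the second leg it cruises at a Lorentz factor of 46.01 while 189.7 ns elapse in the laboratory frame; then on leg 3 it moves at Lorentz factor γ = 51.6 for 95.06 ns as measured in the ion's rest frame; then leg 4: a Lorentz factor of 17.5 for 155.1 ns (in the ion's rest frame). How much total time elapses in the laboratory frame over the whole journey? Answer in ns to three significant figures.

Leg 1: γ = 1/√(1 − 0.8379²) = 1/√0.2979 = 1.832; Δt_1 = 1.832 × 207.8 = 380.7 ns.
Leg 2: 189.7 ns is already measured in the laboratory frame.
Leg 3: γ = 51.6; Δt_3 = 51.60 × 95.06 = 4905 ns.
Leg 4: γ = 17.5; Δt_4 = 17.50 × 155.1 = 2714 ns.
Total: 380.7 + 189.7 + 4905 + 2714 ns.

Δt = 8190 ns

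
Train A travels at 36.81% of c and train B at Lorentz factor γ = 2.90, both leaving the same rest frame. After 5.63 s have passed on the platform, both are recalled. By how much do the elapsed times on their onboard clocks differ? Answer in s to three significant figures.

|τ_A − τ_B| = 3.29 s

A: β = 0.3681; γ = 1/√(1 − 0.3681²) = 1/√0.8645 = 1.076; τ_A = 5.63/1.076 = 5.235 s.
B: γ = 2.90; τ_B = 5.63/2.900 = 1.941 s.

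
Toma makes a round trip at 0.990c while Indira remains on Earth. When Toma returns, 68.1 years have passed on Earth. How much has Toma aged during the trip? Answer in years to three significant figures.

γ = 1/√(1 − 0.990²) = 1/√0.01990 = 7.089
Toma's clock measures proper time along the trip: τ = Δt/γ = 68.1/7.089 years.

τ = 9.61 years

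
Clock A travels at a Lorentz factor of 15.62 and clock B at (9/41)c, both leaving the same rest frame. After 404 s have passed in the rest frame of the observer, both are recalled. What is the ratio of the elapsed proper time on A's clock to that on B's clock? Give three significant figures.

A: γ = 15.62. B: γ = 1/√(1 − (9/41)²) = 41/40 = 1.025.
τ_A/τ_B = γ_B/γ_A = 1.025/15.62 = 0.06562, so τ_A/τ_B = 0.06562.

τ_A/τ_B = 0.0656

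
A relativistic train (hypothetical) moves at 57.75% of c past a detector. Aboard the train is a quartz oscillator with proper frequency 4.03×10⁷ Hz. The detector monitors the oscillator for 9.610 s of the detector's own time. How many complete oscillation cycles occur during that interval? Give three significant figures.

N = 3.16×10⁸

β = 0.5775; γ = 1/√(1 − 0.5775²) = 1/√0.6665 = 1.225
During 9.610 s of lab time, the oscillator's proper time advances by τ = Δt/γ = 9.610/1.225 = 7.846 s = 7.846×10⁰ s.
N = f × τ = 4.03×10⁷ × 7.846×10⁰ = 3.162×10⁸.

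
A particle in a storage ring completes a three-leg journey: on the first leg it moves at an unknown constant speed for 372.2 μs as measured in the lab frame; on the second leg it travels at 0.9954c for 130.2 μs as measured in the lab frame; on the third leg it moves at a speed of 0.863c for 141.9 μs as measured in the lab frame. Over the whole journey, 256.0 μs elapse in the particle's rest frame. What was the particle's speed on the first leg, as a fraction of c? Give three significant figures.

β = 0.887

Leg 1: speed unknown; τ_1 = 372.2/γ_1.
Leg 2: γ = 1/√(1 − 0.9954²) = 1/√0.009179 = 10.44; τ_2 = 130.2/10.44 = 12.47 μs.
Leg 3: γ = 1/√(1 − 0.863²) = 1/√0.2552 = 1.979; τ_3 = 141.9/1.979 = 71.69 μs.
Total proper time: τ_1 + 12.47 + 71.69 = 256.0, so τ_1 = 256.0 − 84.16 = 171.8 μs.
γ_1 = 372.2/171.8 = 2.166; β = √(1 − 1/γ²) = √0.7869.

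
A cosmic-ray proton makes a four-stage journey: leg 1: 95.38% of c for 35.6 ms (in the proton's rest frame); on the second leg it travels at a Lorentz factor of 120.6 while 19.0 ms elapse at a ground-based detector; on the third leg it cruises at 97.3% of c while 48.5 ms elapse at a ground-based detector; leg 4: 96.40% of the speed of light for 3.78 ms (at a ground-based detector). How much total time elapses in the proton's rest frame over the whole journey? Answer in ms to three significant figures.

Leg 1: 35.6 ms is already measured in the proton's rest frame.
Leg 2: γ = 120.6; τ_2 = 19.0/120.6 = 0.1575 ms.
Leg 3: β = 0.973; γ = 1/√(1 − 0.973²) = 1/√0.05327 = 4.333; τ_3 = 48.5/4.333 = 11.19 ms.
Leg 4: β = 0.9640; γ = 1/√(1 − 0.9640²) = 1/√0.07070 = 3.761; τ_4 = 3.78/3.761 = 1.005 ms.
Total: 35.60 + 0.1575 + 11.19 + 1.005 ms.

τ = 48.0 ms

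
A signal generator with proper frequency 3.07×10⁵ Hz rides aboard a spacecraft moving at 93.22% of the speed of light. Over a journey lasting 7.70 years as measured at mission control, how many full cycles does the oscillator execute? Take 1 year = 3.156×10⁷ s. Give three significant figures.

N = 2.70×10¹³

β = 0.9322; γ = 1/√(1 − 0.9322²) = 1/√0.1310 = 2.763
The oscillator's own cycle count is N = f × τ where τ is the proper time aboard the spacecraft. τ = Δt/γ = 7.70/2.763 = 2.787 years = 8.796×10⁷ s.
N = 3.07×10⁵ × 8.796×10⁷ = 2.700×10¹³.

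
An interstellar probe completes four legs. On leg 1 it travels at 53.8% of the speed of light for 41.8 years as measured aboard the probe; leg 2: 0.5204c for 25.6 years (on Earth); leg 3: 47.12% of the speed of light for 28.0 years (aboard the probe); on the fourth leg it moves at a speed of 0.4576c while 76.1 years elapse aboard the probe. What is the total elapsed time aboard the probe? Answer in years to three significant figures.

Leg 1: 41.8 years is already measured aboard the probe.
Leg 2: γ = 1/√(1 − 0.5204²) = 1/√0.7292 = 1.171; τ_2 = 25.6/1.171 = 21.86 years.
Leg 3: 28.0 years is already measured aboard the probe.
Leg 4: 76.1 years is already measured aboard the probe.
Total: 41.80 + 21.86 + 28.00 + 76.10 years.

τ = 168 years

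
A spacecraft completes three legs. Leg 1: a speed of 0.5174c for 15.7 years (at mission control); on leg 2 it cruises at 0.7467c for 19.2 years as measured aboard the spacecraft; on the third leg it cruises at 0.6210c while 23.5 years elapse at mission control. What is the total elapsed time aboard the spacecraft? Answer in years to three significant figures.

τ = 51.1 years

Leg 1: γ = 1/√(1 − 0.5174²) = 1/√0.7323 = 1.169; τ_1 = 15.7/1.169 = 13.44 years.
Leg 2: 19.2 years is already measured aboard the spacecraft.
Leg 3: γ = 1/√(1 − 0.6210²) = 1/√0.6144 = 1.276; τ_3 = 23.5/1.276 = 18.42 years.
Total: 13.44 + 19.20 + 18.42 years.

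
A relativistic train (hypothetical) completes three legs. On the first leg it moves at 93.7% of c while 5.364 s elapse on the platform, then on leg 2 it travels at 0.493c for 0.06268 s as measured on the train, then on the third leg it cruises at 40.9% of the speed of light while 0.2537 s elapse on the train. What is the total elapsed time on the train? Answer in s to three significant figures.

Leg 1: β = 0.937; γ = 1/√(1 − 0.937²) = 1/√0.1220 = 2.863; τ_1 = 5.364/2.863 = 1.874 s.
Leg 2: 0.06268 s is already measured on the train.
Leg 3: 0.2537 s is already measured on the train.
Total: 1.874 + 0.06268 + 0.2537 s.

τ = 2.19 s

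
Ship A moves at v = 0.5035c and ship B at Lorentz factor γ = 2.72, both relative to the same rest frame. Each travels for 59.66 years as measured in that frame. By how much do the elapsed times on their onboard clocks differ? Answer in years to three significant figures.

A: γ = 1/√(1 − 0.5035²) = 1/√0.7465 = 1.157; τ_A = 59.66/1.157 = 51.55 years.
B: γ = 2.72; τ_B = 59.66/2.720 = 21.93 years.

|τ_A − τ_B| = 29.6 years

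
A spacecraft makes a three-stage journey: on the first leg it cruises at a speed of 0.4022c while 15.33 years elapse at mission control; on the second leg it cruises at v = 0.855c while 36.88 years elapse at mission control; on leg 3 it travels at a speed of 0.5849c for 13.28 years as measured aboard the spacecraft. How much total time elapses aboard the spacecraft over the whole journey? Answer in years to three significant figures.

τ = 46.4 years

Leg 1: γ = 1/√(1 − 0.4022²) = 1/√0.8382 = 1.092; τ_1 = 15.33/1.092 = 14.04 years.
Leg 2: γ = 1/√(1 − 0.855²) = 1/√0.2690 = 1.928; τ_2 = 36.88/1.928 = 19.13 years.
Leg 3: 13.28 years is already measured aboard the spacecraft.
Total: 14.04 + 19.13 + 13.28 years.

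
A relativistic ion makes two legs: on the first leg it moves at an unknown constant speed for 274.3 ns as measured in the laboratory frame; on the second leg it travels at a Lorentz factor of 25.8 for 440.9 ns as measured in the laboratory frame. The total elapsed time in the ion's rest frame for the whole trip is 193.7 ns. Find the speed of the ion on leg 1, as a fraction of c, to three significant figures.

Leg 1: speed unknown; τ_1 = 274.3/γ_1.
Leg 2: γ = 25.8; τ_2 = 440.9/25.80 = 17.09 ns.
Total proper time: τ_1 + 17.09 = 193.7, so τ_1 = 193.7 − 17.09 = 176.6 ns.
γ_1 = 274.3/176.6 = 1.553; β = √(1 − 1/γ²) = √0.5854.

β = 0.765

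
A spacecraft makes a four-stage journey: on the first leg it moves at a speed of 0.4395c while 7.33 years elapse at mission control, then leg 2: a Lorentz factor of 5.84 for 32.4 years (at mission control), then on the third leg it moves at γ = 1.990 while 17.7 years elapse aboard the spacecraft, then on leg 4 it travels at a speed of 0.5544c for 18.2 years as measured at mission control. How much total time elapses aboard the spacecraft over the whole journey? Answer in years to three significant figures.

τ = 45.0 years

Leg 1: γ = 1/√(1 − 0.4395²) = 1/√0.8068 = 1.113; τ_1 = 7.33/1.113 = 6.584 years.
Leg 2: γ = 5.84; τ_2 = 32.4/5.840 = 5.548 years.
Leg 3: 17.7 years is already measured aboard the spacecraft.
Leg 4: γ = 1/√(1 − 0.5544²) = 1/√0.6926 = 1.202; τ_4 = 18.2/1.202 = 15.15 years.
Total: 6.584 + 5.548 + 17.70 + 15.15 years.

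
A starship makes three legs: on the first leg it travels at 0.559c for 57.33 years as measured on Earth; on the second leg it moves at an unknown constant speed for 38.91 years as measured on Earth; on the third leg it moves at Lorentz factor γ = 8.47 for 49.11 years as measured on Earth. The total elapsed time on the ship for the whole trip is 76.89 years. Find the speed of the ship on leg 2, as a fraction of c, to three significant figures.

Leg 1: γ = 1/√(1 − 0.559²) = 1/√0.6875 = 1.206; τ_1 = 57.33/1.206 = 47.54 years.
Leg 2: speed unknown; τ_2 = 38.91/γ_2.
Leg 3: γ = 8.47; τ_3 = 49.11/8.470 = 5.798 years.
Total proper time: 47.54 + τ_2 + 5.798 = 76.89, so τ_2 = 76.89 − 53.33 = 23.56 years.
γ_2 = 38.91/23.56 = 1.652; β = √(1 − 1/γ²) = √0.6335.

β = 0.796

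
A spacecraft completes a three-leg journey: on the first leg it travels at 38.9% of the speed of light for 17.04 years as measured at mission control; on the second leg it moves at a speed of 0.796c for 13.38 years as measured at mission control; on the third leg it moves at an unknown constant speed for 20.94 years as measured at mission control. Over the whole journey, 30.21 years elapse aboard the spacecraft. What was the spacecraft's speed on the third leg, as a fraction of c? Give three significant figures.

Leg 1: β = 0.389; γ = 1/√(1 − 0.389²) = 1/√0.8487 = 1.085; τ_1 = 17.04/1.085 = 15.70 years.
Leg 2: γ = 1/√(1 − 0.796²) = 1/√0.3664 = 1.652; τ_2 = 13.38/1.652 = 8.099 years.
Leg 3: speed unknown; τ_3 = 20.94/γ_3.
Total proper time: 15.70 + 8.099 + τ_3 = 30.21, so τ_3 = 30.21 − 23.80 = 6.413 years.
γ_3 = 20.94/6.413 = 3.265; β = √(1 − 1/γ²) = √0.9062.

β = 0.952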